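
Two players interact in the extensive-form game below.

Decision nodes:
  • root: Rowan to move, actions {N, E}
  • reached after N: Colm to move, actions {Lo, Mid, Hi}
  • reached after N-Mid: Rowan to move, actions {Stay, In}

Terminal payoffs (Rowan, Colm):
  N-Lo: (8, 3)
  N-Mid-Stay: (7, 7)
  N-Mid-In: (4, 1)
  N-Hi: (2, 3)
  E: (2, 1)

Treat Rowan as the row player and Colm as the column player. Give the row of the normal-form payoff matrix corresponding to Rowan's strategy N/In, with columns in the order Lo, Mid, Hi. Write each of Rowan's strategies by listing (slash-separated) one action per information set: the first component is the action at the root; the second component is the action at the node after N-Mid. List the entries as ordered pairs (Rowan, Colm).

(8,3) (4,1) (2,3)

vs Lo: Rowan plays N → Colm plays Lo at [N] → (8, 3)
vs Mid: Rowan plays N → Colm plays Mid at [N] → Rowan plays In at [N-Mid] → (4, 1)
vs Hi: Rowan plays N → Colm plays Hi at [N] → (2, 3)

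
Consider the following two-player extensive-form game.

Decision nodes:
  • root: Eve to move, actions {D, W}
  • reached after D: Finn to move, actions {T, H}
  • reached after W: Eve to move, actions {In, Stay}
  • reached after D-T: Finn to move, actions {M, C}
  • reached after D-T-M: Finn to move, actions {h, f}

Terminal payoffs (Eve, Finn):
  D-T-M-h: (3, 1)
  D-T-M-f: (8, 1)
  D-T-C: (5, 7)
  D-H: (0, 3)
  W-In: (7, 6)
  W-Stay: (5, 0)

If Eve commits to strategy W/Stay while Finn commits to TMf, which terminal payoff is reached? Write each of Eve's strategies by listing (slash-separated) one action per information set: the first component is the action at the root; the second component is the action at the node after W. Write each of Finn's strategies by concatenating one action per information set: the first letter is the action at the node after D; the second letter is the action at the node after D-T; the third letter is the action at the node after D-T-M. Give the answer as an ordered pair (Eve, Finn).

(5, 0)

Trace the play path from the root:
  Eve plays W
  Eve plays Stay at [W]
→ terminal payoff (5, 0).
(Finn's choice at the node after D is never reached on this path, so it doesn't affect the outcome.)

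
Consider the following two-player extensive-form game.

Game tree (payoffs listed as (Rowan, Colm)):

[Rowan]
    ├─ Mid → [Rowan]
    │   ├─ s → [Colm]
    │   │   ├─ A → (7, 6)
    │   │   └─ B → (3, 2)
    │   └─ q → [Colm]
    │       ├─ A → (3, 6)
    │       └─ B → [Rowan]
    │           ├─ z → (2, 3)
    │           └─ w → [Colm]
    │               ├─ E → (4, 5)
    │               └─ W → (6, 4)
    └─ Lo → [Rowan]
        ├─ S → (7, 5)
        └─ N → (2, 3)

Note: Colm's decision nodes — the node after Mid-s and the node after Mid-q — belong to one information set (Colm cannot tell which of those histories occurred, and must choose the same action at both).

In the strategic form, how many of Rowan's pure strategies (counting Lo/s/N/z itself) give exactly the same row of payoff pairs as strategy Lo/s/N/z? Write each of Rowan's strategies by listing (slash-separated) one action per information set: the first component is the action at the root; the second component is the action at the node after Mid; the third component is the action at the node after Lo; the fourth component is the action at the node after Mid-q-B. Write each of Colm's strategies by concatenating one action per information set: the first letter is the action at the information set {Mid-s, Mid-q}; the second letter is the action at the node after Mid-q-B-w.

4

Row for Lo/s/N/z (columns AE, AW, BE, BW): (2,3) (2,3) (2,3) (2,3).
Under Lo/s/N/z, Rowan's choice at the node after Mid and at the node after Mid-q-B can never be reached regardless of what Colm does, so varying those choices leaves every outcome unchanged.
Holding the reachable choices fixed and varying the unreachable ones freely already gives 2 × 2 = 4 equivalent strategies.
No other strategy reproduces this row, so those 4 are the full class: Lo/s/N/z, Lo/s/N/w, Lo/q/N/z, Lo/q/N/w.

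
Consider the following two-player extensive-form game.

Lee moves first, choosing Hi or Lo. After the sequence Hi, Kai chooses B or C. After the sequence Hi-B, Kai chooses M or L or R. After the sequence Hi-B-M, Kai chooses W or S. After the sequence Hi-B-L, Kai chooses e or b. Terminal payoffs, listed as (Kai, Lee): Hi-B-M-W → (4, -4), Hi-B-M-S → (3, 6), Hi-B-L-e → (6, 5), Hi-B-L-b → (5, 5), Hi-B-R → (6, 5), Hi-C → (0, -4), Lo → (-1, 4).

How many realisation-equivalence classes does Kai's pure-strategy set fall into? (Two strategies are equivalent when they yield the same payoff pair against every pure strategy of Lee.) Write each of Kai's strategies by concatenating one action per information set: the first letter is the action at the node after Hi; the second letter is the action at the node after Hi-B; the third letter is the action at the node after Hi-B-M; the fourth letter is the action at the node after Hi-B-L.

Kai has 24 pure strategies: BMWe, BMWb, BMSe, BMSb, BLWe, BLWb, BLSe, BLSb, BRWe, BRWb, BRSe, BRSb, CMWe, CMWb, CMSe, CMSb, CLWe, CLWb, CLSe, CLSb, CRWe, CRWb, CRSe, CRSb. Columns: Hi, Lo.
{BMWe, BMWb} → row (4,-4) (-1,4)
{BMSe, BMSb} → row (3,6) (-1,4)
{BLWe, BLSe, BRWe, BRWb, BRSe, BRSb} → row (6,5) (-1,4)
{BLWb, BLSb} → row (5,5) (-1,4)
{CMWe, CMWb, CMSe, CMSb, CLWe, CLWb, CLSe, CLSb, CRWe, CRWb, CRSe, CRSb} → row (0,-4) (-1,4)
That's 5 distinct rows out of 24 strategies.

5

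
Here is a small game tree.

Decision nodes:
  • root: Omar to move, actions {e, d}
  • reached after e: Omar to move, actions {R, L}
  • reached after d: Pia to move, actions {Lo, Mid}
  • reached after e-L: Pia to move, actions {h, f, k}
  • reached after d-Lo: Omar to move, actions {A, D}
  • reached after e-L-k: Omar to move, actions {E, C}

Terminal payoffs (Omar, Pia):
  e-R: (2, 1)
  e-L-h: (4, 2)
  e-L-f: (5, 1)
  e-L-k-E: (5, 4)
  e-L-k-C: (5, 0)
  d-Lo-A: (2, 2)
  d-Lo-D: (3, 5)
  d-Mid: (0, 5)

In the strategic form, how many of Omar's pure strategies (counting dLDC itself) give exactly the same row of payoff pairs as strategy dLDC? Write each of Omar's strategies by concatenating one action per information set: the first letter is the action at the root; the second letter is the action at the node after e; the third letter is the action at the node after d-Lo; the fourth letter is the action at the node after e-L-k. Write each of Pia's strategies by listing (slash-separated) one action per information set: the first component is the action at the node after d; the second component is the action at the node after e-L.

Row for dLDC (columns Lo/h, Lo/f, Lo/k, Mid/h, Mid/f, Mid/k): (3,5) (3,5) (3,5) (0,5) (0,5) (0,5).
Under dLDC, Omar's choice at the node after e and at the node after e-L-k can never be reached regardless of what Pia does, so varying those choices leaves every outcome unchanged.
Holding the reachable choices fixed and varying the unreachable ones freely already gives 2 × 2 = 4 equivalent strategies.
No other strategy reproduces this row, so those 4 are the full class: dRDE, dRDC, dLDE, dLDC.

4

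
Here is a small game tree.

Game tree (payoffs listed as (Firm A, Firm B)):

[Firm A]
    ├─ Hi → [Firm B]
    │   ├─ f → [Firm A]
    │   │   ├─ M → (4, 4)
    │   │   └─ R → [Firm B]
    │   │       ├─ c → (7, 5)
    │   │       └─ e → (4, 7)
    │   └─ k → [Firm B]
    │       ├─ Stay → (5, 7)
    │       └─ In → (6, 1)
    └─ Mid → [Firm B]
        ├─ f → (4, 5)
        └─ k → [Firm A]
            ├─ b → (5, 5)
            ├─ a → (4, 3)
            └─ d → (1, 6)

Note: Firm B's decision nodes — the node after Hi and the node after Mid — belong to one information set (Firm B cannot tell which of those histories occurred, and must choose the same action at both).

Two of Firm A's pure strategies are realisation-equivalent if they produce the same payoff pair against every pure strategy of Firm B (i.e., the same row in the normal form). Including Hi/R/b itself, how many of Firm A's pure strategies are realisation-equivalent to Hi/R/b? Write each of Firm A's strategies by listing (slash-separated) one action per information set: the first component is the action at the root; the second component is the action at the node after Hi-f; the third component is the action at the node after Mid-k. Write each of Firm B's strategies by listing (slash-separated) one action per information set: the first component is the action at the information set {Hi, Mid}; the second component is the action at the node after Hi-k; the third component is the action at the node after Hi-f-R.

3

Row for Hi/R/b (columns f/Stay/c, f/Stay/e, f/In/c, f/In/e, k/Stay/c, k/Stay/e, k/In/c, k/In/e): (7,5) (4,7) (7,5) (4,7) (5,7) (5,7) (6,1) (6,1).
Under Hi/R/b, Firm A's choice at the node after Mid-k can never be reached regardless of what Firm B does, so varying those choices leaves every outcome unchanged.
Holding the reachable choices fixed and varying the unreachable one freely already gives 3 equivalent strategies.
No other strategy reproduces this row, so those 3 are the full class: Hi/R/b, Hi/R/a, Hi/R/d.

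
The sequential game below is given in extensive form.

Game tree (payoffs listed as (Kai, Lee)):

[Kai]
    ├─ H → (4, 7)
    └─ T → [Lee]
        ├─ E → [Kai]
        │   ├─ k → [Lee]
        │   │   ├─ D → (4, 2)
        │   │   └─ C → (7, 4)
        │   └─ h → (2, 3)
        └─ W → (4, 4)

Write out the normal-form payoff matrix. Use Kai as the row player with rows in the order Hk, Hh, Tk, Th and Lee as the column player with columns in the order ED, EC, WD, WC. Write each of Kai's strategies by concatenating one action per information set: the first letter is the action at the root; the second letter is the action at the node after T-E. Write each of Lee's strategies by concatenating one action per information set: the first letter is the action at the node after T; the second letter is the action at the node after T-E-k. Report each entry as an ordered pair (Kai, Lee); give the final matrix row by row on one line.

Row Hk: ED→(4,7), EC→(4,7), WD→(4,7), WC→(4,7)
Row Hh: ED→(4,7), EC→(4,7), WD→(4,7), WC→(4,7)
Row Tk: ED→(4,2), EC→(7,4), WD→(4,4), WC→(4,4)
Row Th: ED→(2,3), EC→(2,3), WD→(4,4), WC→(4,4)

Hk: (4,7) (4,7) (4,7) (4,7) | Hh: (4,7) (4,7) (4,7) (4,7) | Tk: (4,2) (7,4) (4,4) (4,4) | Th: (2,3) (2,3) (4,4) (4,4)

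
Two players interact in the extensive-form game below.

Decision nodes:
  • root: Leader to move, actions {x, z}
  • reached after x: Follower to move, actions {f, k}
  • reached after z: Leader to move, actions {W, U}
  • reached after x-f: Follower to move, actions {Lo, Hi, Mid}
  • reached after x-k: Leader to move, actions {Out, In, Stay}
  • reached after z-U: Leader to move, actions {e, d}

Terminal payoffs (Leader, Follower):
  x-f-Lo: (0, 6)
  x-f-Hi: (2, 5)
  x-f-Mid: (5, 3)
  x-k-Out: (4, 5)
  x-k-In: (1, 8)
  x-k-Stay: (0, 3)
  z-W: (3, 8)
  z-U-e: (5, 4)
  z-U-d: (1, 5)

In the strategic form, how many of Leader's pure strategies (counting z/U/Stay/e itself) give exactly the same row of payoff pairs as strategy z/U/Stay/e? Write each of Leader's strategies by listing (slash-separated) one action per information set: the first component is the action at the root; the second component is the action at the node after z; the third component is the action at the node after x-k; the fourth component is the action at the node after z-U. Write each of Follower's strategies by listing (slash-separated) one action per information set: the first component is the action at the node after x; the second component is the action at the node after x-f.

Row for z/U/Stay/e (columns f/Lo, f/Hi, f/Mid, k/Lo, k/Hi, k/Mid): (5,4) (5,4) (5,4) (5,4) (5,4) (5,4).
Under z/U/Stay/e, Leader's choice at the node after x-k can never be reached regardless of what Follower does, so varying those choices leaves every outcome unchanged.
Holding the reachable choices fixed and varying the unreachable one freely already gives 3 equivalent strategies.
No other strategy reproduces this row, so those 3 are the full class: z/U/Out/e, z/U/In/e, z/U/Stay/e.

3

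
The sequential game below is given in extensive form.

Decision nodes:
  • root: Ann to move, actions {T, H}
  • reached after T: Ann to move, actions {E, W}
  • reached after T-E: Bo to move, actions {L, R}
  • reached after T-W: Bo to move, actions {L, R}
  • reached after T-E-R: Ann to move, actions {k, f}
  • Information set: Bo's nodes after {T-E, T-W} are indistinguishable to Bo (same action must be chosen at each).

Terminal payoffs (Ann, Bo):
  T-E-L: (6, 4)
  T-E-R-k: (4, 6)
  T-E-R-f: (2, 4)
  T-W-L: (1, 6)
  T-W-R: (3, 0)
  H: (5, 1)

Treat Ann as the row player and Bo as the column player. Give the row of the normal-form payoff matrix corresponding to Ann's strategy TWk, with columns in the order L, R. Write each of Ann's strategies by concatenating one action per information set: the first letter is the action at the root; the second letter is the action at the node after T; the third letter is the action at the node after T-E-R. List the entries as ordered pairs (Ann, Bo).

vs L: Ann plays T → Ann plays W at [T] → Bo plays L at [T-W] → (1, 6)
vs R: Ann plays T → Ann plays W at [T] → Bo plays R at [T-W] → (3, 0)

(1,6) (3,0)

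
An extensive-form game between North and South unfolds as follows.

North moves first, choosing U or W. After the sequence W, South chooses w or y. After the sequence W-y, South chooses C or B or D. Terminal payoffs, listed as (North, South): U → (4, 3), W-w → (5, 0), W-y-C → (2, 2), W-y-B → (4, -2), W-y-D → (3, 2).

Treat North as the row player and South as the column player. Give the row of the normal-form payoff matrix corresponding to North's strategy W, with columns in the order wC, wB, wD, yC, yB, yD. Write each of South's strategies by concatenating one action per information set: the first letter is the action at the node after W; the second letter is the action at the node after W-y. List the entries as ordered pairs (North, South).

vs wC: North plays W → South plays w at [W] → (5, 0)
vs wB: North plays W → South plays w at [W] → (5, 0)
vs wD: North plays W → South plays w at [W] → (5, 0)
vs yC: North plays W → South plays y at [W] → South plays C at [W-y] → (2, 2)
vs yB: North plays W → South plays y at [W] → South plays B at [W-y] → (4, -2)
vs yD: North plays W → South plays y at [W] → South plays D at [W-y] → (3, 2)

(5,0) (5,0) (5,0) (2,2) (4,-2) (3,2)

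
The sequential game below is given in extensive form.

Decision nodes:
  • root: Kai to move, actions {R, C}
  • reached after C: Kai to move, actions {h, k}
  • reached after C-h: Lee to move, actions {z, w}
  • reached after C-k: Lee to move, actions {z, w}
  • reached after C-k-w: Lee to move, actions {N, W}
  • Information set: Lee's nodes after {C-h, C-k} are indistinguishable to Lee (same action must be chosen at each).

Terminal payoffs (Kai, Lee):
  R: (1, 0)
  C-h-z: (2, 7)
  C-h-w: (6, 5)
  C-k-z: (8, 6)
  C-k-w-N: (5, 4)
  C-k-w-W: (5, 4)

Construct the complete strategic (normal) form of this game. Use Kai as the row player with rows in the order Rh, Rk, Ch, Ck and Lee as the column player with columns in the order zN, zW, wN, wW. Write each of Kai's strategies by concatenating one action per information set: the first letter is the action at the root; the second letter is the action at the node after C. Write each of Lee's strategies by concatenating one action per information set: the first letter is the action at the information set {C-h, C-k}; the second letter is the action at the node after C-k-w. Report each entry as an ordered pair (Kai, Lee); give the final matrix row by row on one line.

Rh: (1,0) (1,0) (1,0) (1,0) | Rk: (1,0) (1,0) (1,0) (1,0) | Ch: (2,7) (2,7) (6,5) (6,5) | Ck: (8,6) (8,6) (5,4) (5,4)

           zN       zW       wN       wW
  Rh    (1,0)    (1,0)    (1,0)    (1,0)
  Rk    (1,0)    (1,0)    (1,0)    (1,0)
  Ch    (2,7)    (2,7)    (6,5)    (6,5)
  Ck    (8,6)    (8,6)    (5,4)    (5,4)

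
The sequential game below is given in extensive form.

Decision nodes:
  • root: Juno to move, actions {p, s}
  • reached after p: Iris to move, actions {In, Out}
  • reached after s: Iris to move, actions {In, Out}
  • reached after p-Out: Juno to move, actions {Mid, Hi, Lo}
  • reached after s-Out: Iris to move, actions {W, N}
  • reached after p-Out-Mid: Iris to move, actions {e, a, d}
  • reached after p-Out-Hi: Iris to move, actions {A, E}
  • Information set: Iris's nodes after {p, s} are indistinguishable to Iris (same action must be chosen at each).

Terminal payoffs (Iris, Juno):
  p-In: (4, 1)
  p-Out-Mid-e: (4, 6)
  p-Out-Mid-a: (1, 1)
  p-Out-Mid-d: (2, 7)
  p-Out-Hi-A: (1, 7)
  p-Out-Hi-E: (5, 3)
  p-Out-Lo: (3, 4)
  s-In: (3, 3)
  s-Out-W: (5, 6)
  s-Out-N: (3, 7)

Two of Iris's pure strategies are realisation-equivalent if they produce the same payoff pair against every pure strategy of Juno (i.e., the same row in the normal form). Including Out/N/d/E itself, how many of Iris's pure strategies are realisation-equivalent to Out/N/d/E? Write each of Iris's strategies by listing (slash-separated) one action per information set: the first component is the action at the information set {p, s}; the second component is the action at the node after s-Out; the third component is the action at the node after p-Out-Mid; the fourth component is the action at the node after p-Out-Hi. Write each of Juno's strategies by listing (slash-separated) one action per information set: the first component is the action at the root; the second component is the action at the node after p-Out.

1

Row for Out/N/d/E (columns p/Mid, p/Hi, p/Lo, s/Mid, s/Hi, s/Lo): (2,7) (5,3) (3,4) (3,7) (3,7) (3,7).
Every one of Iris's information sets is on the play path for some reply by Juno when Iris follows Out/N/d/E.
Changing the action at any of them therefore changes at least one column, so only Out/N/d/E itself gives this row.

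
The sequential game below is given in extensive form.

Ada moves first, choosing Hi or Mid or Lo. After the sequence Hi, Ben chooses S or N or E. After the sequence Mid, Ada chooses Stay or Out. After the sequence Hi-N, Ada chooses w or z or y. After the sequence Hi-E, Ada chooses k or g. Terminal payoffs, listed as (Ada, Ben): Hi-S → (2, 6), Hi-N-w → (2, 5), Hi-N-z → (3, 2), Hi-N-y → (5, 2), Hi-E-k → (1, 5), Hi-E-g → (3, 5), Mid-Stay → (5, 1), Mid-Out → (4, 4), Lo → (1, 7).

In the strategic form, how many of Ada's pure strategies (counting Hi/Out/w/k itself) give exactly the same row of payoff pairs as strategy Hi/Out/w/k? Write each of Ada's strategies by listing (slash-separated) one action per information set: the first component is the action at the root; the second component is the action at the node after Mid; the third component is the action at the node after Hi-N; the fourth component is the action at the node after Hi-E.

Row for Hi/Out/w/k (columns S, N, E): (2,6) (2,5) (1,5).
Under Hi/Out/w/k, Ada's choice at the node after Mid can never be reached regardless of what Ben does, so varying those choices leaves every outcome unchanged.
Holding the reachable choices fixed and varying the unreachable one freely already gives 2 equivalent strategies.
No other strategy reproduces this row, so those 2 are the full class: Hi/Stay/w/k, Hi/Out/w/k.

2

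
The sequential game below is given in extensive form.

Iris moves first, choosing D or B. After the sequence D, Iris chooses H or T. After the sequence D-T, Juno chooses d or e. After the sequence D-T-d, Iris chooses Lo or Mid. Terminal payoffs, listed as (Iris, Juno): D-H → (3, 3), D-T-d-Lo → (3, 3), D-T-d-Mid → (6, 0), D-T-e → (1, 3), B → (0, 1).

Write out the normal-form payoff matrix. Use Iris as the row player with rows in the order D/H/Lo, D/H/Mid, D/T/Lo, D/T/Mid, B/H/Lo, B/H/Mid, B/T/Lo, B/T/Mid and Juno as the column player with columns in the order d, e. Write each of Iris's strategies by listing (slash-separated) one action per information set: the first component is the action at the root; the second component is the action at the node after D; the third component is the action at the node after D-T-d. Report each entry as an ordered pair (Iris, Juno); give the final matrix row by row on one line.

Row D/H/Lo: d→(3,3), e→(3,3)
Row D/H/Mid: d→(3,3), e→(3,3)
Row D/T/Lo: d→(3,3), e→(1,3)
Row D/T/Mid: d→(6,0), e→(1,3)
Row B/H/Lo: d→(0,1), e→(0,1)
Row B/H/Mid: d→(0,1), e→(0,1)
Row B/T/Lo: d→(0,1), e→(0,1)
Row B/T/Mid: d→(0,1), e→(0,1)

D/H/Lo: (3,3) (3,3) | D/H/Mid: (3,3) (3,3) | D/T/Lo: (3,3) (1,3) | D/T/Mid: (6,0) (1,3) | B/H/Lo: (0,1) (0,1) | B/H/Mid: (0,1) (0,1) | B/T/Lo: (0,1) (0,1) | B/T/Mid: (0,1) (0,1)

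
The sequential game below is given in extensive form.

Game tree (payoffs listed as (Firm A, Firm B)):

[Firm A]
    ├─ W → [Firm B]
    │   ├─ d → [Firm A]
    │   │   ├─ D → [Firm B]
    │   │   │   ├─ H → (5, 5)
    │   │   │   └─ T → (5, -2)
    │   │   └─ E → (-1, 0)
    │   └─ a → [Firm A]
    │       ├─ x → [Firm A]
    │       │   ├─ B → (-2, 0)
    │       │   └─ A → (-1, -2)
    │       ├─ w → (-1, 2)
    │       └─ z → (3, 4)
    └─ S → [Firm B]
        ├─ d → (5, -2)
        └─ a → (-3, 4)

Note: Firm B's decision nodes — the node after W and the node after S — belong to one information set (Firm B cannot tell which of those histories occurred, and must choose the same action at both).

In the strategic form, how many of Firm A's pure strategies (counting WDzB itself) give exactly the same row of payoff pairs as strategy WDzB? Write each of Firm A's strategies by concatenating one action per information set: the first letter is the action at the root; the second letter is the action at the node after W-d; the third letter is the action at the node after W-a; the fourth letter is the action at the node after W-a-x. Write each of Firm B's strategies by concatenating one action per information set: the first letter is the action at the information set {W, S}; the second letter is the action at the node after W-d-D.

2

Row for WDzB (columns dH, dT, aH, aT): (5,5) (5,-2) (3,4) (3,4).
Under WDzB, Firm A's choice at the node after W-a-x can never be reached regardless of what Firm B does, so varying those choices leaves every outcome unchanged.
Holding the reachable choices fixed and varying the unreachable one freely already gives 2 equivalent strategies.
No other strategy reproduces this row, so those 2 are the full class: WDzB, WDzA.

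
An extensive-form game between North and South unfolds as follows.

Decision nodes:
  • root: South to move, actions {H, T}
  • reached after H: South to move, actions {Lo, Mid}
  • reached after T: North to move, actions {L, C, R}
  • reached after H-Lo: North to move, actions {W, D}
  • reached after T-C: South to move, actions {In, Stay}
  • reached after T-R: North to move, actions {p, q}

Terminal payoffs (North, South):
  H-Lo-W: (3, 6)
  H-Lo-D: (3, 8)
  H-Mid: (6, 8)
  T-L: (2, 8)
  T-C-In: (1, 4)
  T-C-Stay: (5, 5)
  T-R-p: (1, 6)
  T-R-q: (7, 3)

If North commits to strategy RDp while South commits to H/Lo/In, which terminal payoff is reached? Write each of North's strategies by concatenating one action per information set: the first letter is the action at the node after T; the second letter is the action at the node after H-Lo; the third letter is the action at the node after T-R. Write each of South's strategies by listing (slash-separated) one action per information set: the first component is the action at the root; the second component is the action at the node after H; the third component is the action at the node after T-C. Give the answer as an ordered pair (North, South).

(3, 8)

Trace the play path from the root:
  South plays H
  South plays Lo at [H]
  North plays D at [H-Lo]
→ terminal payoff (3, 8).
(North's choice at the node after T is never reached on this path, so it doesn't affect the outcome.)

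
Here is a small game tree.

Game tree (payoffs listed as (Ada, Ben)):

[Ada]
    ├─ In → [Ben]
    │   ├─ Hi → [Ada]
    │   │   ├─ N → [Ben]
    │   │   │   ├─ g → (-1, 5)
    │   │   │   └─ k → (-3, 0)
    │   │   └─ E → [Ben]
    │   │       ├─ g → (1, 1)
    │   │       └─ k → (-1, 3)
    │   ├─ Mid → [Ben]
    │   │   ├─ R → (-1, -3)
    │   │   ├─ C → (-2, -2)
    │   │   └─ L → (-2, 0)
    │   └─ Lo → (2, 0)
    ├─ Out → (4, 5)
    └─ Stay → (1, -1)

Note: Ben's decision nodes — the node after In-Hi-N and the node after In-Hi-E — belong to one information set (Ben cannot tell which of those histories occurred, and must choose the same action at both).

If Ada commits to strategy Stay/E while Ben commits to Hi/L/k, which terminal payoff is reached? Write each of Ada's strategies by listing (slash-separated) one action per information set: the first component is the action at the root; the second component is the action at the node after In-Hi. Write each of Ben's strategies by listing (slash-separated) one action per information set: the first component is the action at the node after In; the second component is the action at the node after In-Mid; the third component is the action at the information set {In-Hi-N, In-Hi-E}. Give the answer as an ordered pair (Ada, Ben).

Trace the play path from the root:
  Ada plays Stay
→ terminal payoff (1, -1).
(Ada's choice at the node after In-Hi is never reached on this path, so it doesn't affect the outcome.)

(1, -1)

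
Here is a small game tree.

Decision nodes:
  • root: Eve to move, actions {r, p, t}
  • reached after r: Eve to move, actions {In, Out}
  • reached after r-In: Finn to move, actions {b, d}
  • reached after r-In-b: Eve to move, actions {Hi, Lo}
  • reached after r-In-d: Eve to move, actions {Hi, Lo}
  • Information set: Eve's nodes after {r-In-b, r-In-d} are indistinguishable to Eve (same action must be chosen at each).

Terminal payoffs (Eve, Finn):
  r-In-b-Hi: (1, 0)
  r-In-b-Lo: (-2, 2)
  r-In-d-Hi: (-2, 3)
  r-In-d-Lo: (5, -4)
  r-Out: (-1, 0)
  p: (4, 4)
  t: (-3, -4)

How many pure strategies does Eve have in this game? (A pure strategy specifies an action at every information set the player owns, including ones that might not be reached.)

Eve owns the root with actions {r, p, t} — three choices.
Eve owns the node after r with actions {In, Out} — two choices.
Eve owns the information set {r-In-b, r-In-d} with actions {Hi, Lo} — two choices.
A pure strategy fixes one action at each information set independently, so the count is the product 3 × 2 × 2 = 12.

12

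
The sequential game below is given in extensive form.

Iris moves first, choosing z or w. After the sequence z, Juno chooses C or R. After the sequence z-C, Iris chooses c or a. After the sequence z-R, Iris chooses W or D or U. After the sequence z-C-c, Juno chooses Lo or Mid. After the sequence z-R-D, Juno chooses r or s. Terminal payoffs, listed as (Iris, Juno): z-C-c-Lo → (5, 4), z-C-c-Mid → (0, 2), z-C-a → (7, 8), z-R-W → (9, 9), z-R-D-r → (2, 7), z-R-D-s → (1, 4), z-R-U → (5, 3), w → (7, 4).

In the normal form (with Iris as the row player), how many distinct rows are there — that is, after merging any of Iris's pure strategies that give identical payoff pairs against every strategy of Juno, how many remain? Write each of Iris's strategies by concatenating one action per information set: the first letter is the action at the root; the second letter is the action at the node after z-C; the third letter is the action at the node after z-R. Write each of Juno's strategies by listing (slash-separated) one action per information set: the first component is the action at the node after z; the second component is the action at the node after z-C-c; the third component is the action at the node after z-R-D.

Iris has 12 pure strategies: zcW, zcD, zcU, zaW, zaD, zaU, wcW, wcD, wcU, waW, waD, waU. Columns: C/Lo/r, C/Lo/s, C/Mid/r, C/Mid/s, R/Lo/r, R/Lo/s, R/Mid/r, R/Mid/s.
{zcW} → row (5,4) (5,4) (0,2) (0,2) (9,9) (9,9) (9,9) (9,9)
{zcD} → row (5,4) (5,4) (0,2) (0,2) (2,7) (1,4) (2,7) (1,4)
{zcU} → row (5,4) (5,4) (0,2) (0,2) (5,3) (5,3) (5,3) (5,3)
{zaW} → row (7,8) (7,8) (7,8) (7,8) (9,9) (9,9) (9,9) (9,9)
{zaD} → row (7,8) (7,8) (7,8) (7,8) (2,7) (1,4) (2,7) (1,4)
{zaU} → row (7,8) (7,8) (7,8) (7,8) (5,3) (5,3) (5,3) (5,3)
{wcW, wcD, wcU, waW, waD, waU} → row (7,4) (7,4) (7,4) (7,4) (7,4) (7,4) (7,4) (7,4)
That's 7 distinct rows out of 12 strategies.

7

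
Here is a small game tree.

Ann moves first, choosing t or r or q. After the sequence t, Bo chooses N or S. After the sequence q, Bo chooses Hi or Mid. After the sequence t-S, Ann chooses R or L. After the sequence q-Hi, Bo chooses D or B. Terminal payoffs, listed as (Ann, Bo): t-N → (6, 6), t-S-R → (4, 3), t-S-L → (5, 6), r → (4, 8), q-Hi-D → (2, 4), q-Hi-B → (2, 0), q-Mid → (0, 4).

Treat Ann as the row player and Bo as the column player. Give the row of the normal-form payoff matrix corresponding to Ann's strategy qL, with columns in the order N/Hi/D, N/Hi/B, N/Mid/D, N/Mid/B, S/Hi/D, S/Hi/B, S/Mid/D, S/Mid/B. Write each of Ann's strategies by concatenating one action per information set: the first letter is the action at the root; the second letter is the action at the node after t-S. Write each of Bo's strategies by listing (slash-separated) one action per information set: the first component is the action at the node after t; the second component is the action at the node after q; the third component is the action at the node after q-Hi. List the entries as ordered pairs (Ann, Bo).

vs N/Hi/D: Ann plays q → Bo plays Hi at [q] → Bo plays D at [q-Hi] → (2, 4)
vs N/Hi/B: Ann plays q → Bo plays Hi at [q] → Bo plays B at [q-Hi] → (2, 0)
vs N/Mid/D: Ann plays q → Bo plays Mid at [q] → (0, 4)
vs N/Mid/B: Ann plays q → Bo plays Mid at [q] → (0, 4)
vs S/Hi/D: Ann plays q → Bo plays Hi at [q] → Bo plays D at [q-Hi] → (2, 4)
vs S/Hi/B: Ann plays q → Bo plays Hi at [q] → Bo plays B at [q-Hi] → (2, 0)
vs S/Mid/D: Ann plays q → Bo plays Mid at [q] → (0, 4)
vs S/Mid/B: Ann plays q → Bo plays Mid at [q] → (0, 4)

(2,4) (2,0) (0,4) (0,4) (2,4) (2,0) (0,4) (0,4)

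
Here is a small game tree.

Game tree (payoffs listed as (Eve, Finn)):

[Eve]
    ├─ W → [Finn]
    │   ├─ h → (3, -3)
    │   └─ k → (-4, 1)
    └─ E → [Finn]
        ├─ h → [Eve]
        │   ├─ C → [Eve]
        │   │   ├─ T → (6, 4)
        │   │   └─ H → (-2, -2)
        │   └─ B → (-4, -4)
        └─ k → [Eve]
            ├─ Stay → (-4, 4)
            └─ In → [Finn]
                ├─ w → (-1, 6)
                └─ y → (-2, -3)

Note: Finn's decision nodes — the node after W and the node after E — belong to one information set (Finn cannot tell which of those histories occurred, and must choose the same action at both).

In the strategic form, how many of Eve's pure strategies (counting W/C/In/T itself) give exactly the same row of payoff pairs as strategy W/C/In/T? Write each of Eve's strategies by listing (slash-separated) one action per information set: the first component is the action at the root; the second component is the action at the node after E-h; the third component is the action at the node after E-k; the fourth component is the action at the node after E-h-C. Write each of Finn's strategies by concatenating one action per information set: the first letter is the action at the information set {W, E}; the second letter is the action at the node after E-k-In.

8

Row for W/C/In/T (columns hw, hy, kw, ky): (3,-3) (3,-3) (-4,1) (-4,1).
Under W/C/In/T, Eve's choice at the node after E-h and at the node after E-k and at the node after E-h-C can never be reached regardless of what Finn does, so varying those choices leaves every outcome unchanged.
Holding the reachable choices fixed and varying the unreachable ones freely already gives 2 × 2 × 2 = 8 equivalent strategies.
No other strategy reproduces this row, so those 8 are the full class: W/C/Stay/T, W/C/Stay/H, W/C/In/T, W/C/In/H, W/B/Stay/T, W/B/Stay/H, W/B/In/T, W/B/In/H.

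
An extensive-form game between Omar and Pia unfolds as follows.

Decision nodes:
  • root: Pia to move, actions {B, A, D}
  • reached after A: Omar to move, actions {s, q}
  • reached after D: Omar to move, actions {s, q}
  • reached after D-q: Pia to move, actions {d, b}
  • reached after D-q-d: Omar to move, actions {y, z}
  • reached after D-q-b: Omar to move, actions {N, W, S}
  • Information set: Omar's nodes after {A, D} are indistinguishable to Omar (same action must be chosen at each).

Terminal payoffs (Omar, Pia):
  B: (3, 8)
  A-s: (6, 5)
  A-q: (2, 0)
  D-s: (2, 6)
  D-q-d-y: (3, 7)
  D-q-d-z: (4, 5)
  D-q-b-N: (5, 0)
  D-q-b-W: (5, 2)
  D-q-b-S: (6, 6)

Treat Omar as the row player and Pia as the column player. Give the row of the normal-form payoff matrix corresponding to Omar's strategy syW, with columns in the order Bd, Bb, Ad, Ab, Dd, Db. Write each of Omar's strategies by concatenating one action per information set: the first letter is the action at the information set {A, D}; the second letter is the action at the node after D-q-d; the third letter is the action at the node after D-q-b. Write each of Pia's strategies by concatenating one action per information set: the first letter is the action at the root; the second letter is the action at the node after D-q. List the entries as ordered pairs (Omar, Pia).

(3,8) (3,8) (6,5) (6,5) (2,6) (2,6)

vs Bd: Pia plays B → (3, 8)
vs Bb: Pia plays B → (3, 8)
vs Ad: Pia plays A → Omar plays s at [A] → (6, 5)
vs Ab: Pia plays A → Omar plays s at [A] → (6, 5)
vs Dd: Pia plays D → Omar plays s at [D] → (2, 6)
vs Db: Pia plays D → Omar plays s at [D] → (2, 6)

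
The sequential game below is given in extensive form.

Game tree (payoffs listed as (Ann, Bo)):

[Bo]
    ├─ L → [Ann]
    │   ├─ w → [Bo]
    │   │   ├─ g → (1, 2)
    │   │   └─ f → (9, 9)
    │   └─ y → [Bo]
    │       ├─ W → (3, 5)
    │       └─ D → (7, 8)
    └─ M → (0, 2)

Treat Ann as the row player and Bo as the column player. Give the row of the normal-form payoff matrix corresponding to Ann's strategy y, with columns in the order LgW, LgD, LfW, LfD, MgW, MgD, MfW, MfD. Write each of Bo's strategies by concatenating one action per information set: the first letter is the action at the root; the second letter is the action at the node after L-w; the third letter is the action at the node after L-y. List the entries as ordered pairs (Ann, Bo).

vs LgW: Bo plays L → Ann plays y at [L] → Bo plays W at [L-y] → (3, 5)
vs LgD: Bo plays L → Ann plays y at [L] → Bo plays D at [L-y] → (7, 8)
vs LfW: Bo plays L → Ann plays y at [L] → Bo plays W at [L-y] → (3, 5)
vs LfD: Bo plays L → Ann plays y at [L] → Bo plays D at [L-y] → (7, 8)
vs MgW: Bo plays M → (0, 2)
vs MgD: Bo plays M → (0, 2)
vs MfW: Bo plays M → (0, 2)
vs MfD: Bo plays M → (0, 2)

(3,5) (7,8) (3,5) (7,8) (0,2) (0,2) (0,2) (0,2)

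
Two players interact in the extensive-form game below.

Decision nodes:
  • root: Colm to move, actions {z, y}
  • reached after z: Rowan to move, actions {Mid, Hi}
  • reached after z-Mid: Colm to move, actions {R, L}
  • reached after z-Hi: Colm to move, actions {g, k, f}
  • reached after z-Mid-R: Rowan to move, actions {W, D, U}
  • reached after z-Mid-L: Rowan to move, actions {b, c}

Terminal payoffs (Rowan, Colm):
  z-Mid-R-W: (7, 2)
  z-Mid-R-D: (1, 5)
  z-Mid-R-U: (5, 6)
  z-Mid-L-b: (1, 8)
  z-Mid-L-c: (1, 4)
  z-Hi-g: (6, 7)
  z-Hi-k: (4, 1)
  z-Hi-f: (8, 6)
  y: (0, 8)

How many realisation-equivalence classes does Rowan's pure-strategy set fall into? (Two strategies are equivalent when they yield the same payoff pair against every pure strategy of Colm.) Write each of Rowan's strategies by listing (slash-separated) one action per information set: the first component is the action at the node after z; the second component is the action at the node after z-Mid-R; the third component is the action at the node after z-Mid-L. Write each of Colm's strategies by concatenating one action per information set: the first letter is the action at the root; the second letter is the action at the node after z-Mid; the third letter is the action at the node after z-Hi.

Rowan has 12 pure strategies: Mid/W/b, Mid/W/c, Mid/D/b, Mid/D/c, Mid/U/b, Mid/U/c, Hi/W/b, Hi/W/c, Hi/D/b, Hi/D/c, Hi/U/b, Hi/U/c. Columns: zRg, zRk, zRf, zLg, zLk, zLf, yRg, yRk, yRf, yLg, yLk, yLf.
{Mid/W/b} → row (7,2) (7,2) (7,2) (1,8) (1,8) (1,8) (0,8) (0,8) (0,8) (0,8) (0,8) (0,8)
{Mid/W/c} → row (7,2) (7,2) (7,2) (1,4) (1,4) (1,4) (0,8) (0,8) (0,8) (0,8) (0,8) (0,8)
{Mid/D/b} → row (1,5) (1,5) (1,5) (1,8) (1,8) (1,8) (0,8) (0,8) (0,8) (0,8) (0,8) (0,8)
{Mid/D/c} → row (1,5) (1,5) (1,5) (1,4) (1,4) (1,4) (0,8) (0,8) (0,8) (0,8) (0,8) (0,8)
{Mid/U/b} → row (5,6) (5,6) (5,6) (1,8) (1,8) (1,8) (0,8) (0,8) (0,8) (0,8) (0,8) (0,8)
{Mid/U/c} → row (5,6) (5,6) (5,6) (1,4) (1,4) (1,4) (0,8) (0,8) (0,8) (0,8) (0,8) (0,8)
{Hi/W/b, Hi/W/c, Hi/D/b, Hi/D/c, Hi/U/b, Hi/U/c} → row (6,7) (4,1) (8,6) (6,7) (4,1) (8,6) (0,8) (0,8) (0,8) (0,8) (0,8) (0,8)
That's 7 distinct rows out of 12 strategies.

7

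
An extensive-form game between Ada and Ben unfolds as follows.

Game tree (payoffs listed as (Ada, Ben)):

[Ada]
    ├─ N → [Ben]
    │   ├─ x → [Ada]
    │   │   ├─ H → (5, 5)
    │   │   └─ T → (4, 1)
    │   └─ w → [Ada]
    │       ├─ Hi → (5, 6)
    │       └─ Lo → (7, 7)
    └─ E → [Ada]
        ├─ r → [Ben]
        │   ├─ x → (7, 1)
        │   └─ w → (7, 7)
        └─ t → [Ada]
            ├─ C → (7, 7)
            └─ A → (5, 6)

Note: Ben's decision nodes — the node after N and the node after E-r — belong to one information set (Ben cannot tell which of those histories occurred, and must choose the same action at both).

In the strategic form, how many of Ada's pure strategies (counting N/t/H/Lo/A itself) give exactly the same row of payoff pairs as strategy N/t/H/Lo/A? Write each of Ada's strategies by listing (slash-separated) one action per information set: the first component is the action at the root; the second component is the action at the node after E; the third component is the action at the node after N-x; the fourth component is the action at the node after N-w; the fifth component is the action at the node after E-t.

4

Row for N/t/H/Lo/A (columns x, w): (5,5) (7,7).
Under N/t/H/Lo/A, Ada's choice at the node after E and at the node after E-t can never be reached regardless of what Ben does, so varying those choices leaves every outcome unchanged.
Holding the reachable choices fixed and varying the unreachable ones freely already gives 2 × 2 = 4 equivalent strategies.
No other strategy reproduces this row, so those 4 are the full class: N/r/H/Lo/C, N/r/H/Lo/A, N/t/H/Lo/C, N/t/H/Lo/A.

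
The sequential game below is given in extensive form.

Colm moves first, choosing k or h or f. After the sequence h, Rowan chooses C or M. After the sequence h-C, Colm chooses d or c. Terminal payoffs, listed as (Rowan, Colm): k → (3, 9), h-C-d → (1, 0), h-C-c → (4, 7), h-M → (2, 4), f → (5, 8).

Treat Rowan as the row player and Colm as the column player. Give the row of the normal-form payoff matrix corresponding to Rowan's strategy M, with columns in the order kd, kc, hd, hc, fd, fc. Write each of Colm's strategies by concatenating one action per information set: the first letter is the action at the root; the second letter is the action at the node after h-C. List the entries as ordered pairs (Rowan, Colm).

(3,9) (3,9) (2,4) (2,4) (5,8) (5,8)

vs kd: Colm plays k → (3, 9)
vs kc: Colm plays k → (3, 9)
vs hd: Colm plays h → Rowan plays M at [h] → (2, 4)
vs hc: Colm plays h → Rowan plays M at [h] → (2, 4)
vs fd: Colm plays f → (5, 8)
vs fc: Colm plays f → (5, 8)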